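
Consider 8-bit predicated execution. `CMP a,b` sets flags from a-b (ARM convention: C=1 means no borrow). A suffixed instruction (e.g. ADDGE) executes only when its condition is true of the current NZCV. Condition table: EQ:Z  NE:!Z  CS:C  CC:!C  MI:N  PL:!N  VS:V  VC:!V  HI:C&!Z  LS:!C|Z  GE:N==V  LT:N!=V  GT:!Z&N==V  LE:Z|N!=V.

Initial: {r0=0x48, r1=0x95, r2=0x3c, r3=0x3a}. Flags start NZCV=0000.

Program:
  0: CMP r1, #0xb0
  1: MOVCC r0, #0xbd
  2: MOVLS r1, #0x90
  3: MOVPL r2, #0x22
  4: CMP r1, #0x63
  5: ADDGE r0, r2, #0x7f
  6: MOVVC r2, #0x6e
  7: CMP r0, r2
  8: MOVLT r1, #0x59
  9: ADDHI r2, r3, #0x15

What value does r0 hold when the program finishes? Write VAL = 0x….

VAL = 0xbd

[0] flags=1000 → (cmp)
[1] flags=1000 CC?T → r0=0xbd
[2] flags=1000 LS?T → r1=0x90
[3] flags=1000 PL?F → skip
[4] flags=0011 → (cmp)
[5] flags=0011 GE?F → skip
[6] flags=0011 VC?F → skip
[7] flags=1010 → (cmp)
[8] flags=1010 LT?T → r1=0x59
[9] flags=1010 HI?T → r2=0x4f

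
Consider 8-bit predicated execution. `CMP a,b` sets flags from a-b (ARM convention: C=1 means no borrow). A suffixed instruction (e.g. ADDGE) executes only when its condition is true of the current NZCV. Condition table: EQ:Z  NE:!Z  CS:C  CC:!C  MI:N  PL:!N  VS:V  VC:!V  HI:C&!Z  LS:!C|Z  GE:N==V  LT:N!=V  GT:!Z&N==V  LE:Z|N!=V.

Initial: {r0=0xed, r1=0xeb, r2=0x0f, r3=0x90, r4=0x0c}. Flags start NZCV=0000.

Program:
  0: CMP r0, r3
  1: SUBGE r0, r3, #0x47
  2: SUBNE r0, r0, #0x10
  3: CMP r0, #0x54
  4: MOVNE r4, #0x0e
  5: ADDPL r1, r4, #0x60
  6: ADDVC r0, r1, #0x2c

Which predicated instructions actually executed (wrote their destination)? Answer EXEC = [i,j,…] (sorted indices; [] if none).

0: ✓ CMP  NZCV=0010
1: ✓ SUBGE  r0←0x49
2: ✓ SUBNE  r0←0x39
3: ✓ CMP  NZCV=1000
4: ✓ MOVNE  r4←0x0e
5: · ADDPL
6: ✓ ADDVC  r0←0x17

EXEC = [1,2,4,6]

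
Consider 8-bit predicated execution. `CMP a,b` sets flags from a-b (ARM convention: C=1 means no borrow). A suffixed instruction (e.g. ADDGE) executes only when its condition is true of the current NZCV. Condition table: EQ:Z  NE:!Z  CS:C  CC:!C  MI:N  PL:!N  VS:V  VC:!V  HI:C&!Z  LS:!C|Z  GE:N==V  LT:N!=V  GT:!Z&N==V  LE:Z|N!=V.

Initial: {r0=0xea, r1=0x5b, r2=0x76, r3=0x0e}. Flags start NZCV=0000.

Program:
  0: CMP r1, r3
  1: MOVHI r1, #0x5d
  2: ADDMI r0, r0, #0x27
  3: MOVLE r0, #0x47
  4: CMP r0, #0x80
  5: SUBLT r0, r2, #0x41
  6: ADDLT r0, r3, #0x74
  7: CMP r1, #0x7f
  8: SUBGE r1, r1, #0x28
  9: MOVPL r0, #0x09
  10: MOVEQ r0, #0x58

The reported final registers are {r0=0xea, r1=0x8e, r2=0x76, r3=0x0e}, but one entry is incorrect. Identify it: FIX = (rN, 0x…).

[0] flags=0010 → (cmp)
[1] flags=0010 HI?T → r1=0x5d
[2] flags=0010 MI?F → skip
[3] flags=0010 LE?F → skip
[4] flags=0010 → (cmp)
[5] flags=0010 LT?F → skip
[6] flags=0010 LT?F → skip
[7] flags=1000 → (cmp)
[8] flags=1000 GE?F → skip
[9] flags=1000 PL?F → skip
[10] flags=1000 EQ?F → skip

FIX = (r1, 0x5d)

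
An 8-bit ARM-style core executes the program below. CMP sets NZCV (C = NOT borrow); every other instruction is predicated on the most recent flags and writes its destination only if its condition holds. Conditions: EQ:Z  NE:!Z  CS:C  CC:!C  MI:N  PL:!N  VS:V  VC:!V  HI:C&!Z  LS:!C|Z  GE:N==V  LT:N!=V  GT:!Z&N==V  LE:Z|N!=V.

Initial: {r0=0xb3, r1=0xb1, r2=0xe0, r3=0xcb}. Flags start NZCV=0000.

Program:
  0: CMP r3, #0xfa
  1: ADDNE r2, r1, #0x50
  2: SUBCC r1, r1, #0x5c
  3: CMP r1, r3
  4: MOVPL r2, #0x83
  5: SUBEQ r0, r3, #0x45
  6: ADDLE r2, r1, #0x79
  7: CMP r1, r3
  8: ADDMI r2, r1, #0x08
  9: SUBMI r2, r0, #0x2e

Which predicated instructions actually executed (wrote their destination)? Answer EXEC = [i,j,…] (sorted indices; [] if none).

[0] flags=1000 → (cmp)
[1] flags=1000 NE?T → r2=0x01
[2] flags=1000 CC?T → r1=0x55
[3] flags=1001 → (cmp)
[4] flags=1001 PL?F → skip
[5] flags=1001 EQ?F → skip
[6] flags=1001 LE?F → skip
[7] flags=1001 → (cmp)
[8] flags=1001 MI?T → r2=0x5d
[9] flags=1001 MI?T → r2=0x85

EXEC = [1,2,8,9]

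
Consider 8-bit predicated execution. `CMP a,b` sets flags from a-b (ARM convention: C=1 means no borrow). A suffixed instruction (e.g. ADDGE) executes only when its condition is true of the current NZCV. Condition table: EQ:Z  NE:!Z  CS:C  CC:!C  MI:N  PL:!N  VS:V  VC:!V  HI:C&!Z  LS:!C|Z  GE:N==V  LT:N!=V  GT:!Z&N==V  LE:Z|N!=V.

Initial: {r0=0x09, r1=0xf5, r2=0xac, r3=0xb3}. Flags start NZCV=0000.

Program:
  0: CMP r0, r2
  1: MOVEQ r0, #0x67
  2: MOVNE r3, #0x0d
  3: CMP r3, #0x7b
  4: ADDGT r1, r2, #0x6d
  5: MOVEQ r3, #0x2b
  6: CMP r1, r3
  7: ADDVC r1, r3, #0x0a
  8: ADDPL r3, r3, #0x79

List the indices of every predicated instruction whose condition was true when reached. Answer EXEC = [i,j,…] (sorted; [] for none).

EXEC = [2,7]

[0] flags=0000 → (cmp)
[1] flags=0000 EQ?F → skip
[2] flags=0000 NE?T → r3=0x0d
[3] flags=1000 → (cmp)
[4] flags=1000 GT?F → skip
[5] flags=1000 EQ?F → skip
[6] flags=1010 → (cmp)
[7] flags=1010 VC?T → r1=0x17
[8] flags=1010 PL?F → skip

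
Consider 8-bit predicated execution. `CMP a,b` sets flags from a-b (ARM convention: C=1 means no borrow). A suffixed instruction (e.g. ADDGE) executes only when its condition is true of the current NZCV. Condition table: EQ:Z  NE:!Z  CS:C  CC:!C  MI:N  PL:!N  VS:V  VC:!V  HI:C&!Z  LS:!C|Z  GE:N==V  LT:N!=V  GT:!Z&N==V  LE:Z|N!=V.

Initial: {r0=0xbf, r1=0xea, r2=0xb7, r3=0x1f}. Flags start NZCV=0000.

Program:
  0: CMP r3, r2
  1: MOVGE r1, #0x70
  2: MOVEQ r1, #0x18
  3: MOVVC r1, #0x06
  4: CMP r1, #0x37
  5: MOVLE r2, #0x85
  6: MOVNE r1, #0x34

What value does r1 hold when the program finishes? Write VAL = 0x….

0: ✓ CMP  NZCV=0000
1: ✓ MOVGE  r1←0x70
2: · MOVEQ
3: ✓ MOVVC  r1←0x06
4: ✓ CMP  NZCV=1000
5: ✓ MOVLE  r2←0x85
6: ✓ MOVNE  r1←0x34

VAL = 0x34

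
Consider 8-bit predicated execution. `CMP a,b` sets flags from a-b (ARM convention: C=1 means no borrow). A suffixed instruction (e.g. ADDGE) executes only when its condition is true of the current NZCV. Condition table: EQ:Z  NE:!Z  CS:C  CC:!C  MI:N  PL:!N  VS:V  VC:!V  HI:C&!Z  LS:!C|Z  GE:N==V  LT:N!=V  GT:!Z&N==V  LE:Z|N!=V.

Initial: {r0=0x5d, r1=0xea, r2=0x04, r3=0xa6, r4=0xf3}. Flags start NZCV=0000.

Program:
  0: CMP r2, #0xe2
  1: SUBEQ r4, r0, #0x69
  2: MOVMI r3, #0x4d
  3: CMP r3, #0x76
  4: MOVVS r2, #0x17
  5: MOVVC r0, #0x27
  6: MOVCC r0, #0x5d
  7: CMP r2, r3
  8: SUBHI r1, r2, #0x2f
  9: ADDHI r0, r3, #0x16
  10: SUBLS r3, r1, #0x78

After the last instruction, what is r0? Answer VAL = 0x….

[0] flags=0000 → (cmp)
[1] flags=0000 EQ?F → skip
[2] flags=0000 MI?F → skip
[3] flags=0011 → (cmp)
[4] flags=0011 VS?T → r2=0x17
[5] flags=0011 VC?F → skip
[6] flags=0011 CC?F → skip
[7] flags=0000 → (cmp)
[8] flags=0000 HI?F → skip
[9] flags=0000 HI?F → skip
[10] flags=0000 LS?T → r3=0x72

VAL = 0x5d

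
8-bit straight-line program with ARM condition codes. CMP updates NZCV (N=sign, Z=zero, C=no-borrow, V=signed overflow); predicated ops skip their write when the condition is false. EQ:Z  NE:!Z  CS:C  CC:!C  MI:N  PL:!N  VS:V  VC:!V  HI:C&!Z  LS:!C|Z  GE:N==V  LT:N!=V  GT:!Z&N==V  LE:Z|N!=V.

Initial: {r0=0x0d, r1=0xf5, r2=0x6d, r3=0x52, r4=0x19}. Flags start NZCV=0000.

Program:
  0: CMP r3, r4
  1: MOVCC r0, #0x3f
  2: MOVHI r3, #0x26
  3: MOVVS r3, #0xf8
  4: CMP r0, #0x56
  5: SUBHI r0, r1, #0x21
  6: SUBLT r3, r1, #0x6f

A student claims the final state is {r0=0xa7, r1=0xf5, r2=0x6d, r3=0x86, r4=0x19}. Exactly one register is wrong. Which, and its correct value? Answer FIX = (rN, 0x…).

FIX = (r0, 0x0d)

0: ✓ CMP  NZCV=0010
1: · MOVCC
2: ✓ MOVHI  r3←0x26
3: · MOVVS
4: ✓ CMP  NZCV=1000
5: · SUBHI
6: ✓ SUBLT  r3←0x86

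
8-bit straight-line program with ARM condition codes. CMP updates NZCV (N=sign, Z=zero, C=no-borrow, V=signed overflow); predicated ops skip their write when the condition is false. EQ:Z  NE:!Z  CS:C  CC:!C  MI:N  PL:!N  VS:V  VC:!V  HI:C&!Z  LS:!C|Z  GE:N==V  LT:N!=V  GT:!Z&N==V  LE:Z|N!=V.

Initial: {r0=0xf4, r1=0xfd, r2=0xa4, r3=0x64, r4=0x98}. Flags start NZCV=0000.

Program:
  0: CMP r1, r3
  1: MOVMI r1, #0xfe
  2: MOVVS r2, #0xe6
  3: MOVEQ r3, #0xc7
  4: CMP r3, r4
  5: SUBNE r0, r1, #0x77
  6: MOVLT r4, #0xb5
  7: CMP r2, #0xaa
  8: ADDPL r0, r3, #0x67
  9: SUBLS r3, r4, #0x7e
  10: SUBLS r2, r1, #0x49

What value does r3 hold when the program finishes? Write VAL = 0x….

VAL = 0x1a

0: ✓ CMP  NZCV=1010
1: ✓ MOVMI  r1←0xfe
2: · MOVVS
3: · MOVEQ
4: ✓ CMP  NZCV=1001
5: ✓ SUBNE  r0←0x87
6: · MOVLT
7: ✓ CMP  NZCV=1000
8: · ADDPL
9: ✓ SUBLS  r3←0x1a
10: ✓ SUBLS  r2←0xb5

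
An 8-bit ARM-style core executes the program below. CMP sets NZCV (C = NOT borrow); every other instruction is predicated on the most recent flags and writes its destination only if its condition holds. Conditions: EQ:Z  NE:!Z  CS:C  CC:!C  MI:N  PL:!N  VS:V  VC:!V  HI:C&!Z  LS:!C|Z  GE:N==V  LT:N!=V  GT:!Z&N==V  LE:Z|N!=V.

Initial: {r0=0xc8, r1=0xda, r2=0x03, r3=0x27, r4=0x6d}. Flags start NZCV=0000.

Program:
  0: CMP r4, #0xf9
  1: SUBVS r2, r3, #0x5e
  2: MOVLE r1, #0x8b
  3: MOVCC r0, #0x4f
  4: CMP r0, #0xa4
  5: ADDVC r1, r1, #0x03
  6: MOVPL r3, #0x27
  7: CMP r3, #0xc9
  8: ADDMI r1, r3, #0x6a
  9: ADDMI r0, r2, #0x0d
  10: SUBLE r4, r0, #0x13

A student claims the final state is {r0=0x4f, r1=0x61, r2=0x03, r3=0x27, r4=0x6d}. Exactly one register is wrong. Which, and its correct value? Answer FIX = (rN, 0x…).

FIX = (r1, 0xda)

[0] flags=0000 → (cmp)
[1] flags=0000 VS?F → skip
[2] flags=0000 LE?F → skip
[3] flags=0000 CC?T → r0=0x4f
[4] flags=1001 → (cmp)
[5] flags=1001 VC?F → skip
[6] flags=1001 PL?F → skip
[7] flags=0000 → (cmp)
[8] flags=0000 MI?F → skip
[9] flags=0000 MI?F → skip
[10] flags=0000 LE?F → skip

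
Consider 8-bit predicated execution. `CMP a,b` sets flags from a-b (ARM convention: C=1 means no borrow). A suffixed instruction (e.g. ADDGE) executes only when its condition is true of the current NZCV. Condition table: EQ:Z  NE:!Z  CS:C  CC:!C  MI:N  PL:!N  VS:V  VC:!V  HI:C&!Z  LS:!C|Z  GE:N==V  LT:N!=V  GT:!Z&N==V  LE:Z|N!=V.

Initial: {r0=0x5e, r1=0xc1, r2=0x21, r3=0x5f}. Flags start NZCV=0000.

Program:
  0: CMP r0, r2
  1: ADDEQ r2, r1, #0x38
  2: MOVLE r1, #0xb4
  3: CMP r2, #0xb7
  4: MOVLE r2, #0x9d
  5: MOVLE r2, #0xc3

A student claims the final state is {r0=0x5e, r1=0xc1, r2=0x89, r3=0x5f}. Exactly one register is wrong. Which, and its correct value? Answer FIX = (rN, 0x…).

0: ✓ CMP  NZCV=0010
1: · ADDEQ
2: · MOVLE
3: ✓ CMP  NZCV=0000
4: · MOVLE
5: · MOVLE

FIX = (r2, 0x21)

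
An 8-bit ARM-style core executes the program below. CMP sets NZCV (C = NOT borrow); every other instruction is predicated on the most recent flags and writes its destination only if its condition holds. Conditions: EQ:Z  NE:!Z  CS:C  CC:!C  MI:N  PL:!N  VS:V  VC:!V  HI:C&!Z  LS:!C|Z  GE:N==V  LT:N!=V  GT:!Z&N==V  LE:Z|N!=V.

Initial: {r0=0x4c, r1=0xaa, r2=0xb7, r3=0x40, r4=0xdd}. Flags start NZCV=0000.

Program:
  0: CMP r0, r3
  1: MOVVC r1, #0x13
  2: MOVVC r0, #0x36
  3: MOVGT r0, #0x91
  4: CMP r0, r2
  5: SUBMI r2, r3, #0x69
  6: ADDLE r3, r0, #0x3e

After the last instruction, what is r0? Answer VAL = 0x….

[0] flags=0010 → (cmp)
[1] flags=0010 VC?T → r1=0x13
[2] flags=0010 VC?T → r0=0x36
[3] flags=0010 GT?T → r0=0x91
[4] flags=1000 → (cmp)
[5] flags=1000 MI?T → r2=0xd7
[6] flags=1000 LE?T → r3=0xcf

VAL = 0x91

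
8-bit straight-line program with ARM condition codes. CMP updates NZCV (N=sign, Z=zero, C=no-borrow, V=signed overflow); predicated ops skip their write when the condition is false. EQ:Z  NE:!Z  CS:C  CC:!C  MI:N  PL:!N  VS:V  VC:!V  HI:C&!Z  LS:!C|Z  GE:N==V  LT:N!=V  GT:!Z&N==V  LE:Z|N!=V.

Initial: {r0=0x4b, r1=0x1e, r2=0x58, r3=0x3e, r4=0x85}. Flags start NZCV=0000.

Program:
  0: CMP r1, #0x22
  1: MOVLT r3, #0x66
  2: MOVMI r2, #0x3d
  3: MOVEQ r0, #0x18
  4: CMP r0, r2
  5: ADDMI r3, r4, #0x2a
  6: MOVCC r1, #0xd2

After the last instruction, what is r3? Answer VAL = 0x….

VAL = 0x66

[0] flags=1000 → (cmp)
[1] flags=1000 LT?T → r3=0x66
[2] flags=1000 MI?T → r2=0x3d
[3] flags=1000 EQ?F → skip
[4] flags=0010 → (cmp)
[5] flags=0010 MI?F → skip
[6] flags=0010 CC?F → skip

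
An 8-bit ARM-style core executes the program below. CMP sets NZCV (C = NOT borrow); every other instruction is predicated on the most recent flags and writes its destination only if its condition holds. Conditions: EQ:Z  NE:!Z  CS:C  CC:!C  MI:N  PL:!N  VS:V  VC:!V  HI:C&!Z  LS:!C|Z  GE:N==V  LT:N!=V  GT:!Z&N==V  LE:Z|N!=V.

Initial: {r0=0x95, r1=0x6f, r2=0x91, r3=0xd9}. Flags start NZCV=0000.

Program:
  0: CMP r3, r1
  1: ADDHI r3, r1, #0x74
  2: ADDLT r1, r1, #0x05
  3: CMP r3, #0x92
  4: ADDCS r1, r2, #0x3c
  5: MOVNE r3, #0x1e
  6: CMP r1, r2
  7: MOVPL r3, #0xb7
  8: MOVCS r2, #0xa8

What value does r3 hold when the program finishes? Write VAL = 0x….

VAL = 0xb7

[0] flags=0011 → (cmp)
[1] flags=0011 HI?T → r3=0xe3
[2] flags=0011 LT?T → r1=0x74
[3] flags=0010 → (cmp)
[4] flags=0010 CS?T → r1=0xcd
[5] flags=0010 NE?T → r3=0x1e
[6] flags=0010 → (cmp)
[7] flags=0010 PL?T → r3=0xb7
[8] flags=0010 CS?T → r2=0xa8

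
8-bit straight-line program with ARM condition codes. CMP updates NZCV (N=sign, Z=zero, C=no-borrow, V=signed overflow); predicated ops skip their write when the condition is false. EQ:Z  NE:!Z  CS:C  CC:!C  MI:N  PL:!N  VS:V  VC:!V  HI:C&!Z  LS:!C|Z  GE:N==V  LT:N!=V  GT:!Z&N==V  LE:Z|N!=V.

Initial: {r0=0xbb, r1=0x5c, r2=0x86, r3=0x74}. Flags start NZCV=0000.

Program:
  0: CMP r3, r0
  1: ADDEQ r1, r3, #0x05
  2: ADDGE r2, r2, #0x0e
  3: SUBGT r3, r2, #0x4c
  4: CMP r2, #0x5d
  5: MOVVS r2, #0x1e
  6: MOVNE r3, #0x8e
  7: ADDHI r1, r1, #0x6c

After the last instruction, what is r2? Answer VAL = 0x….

0: ✓ CMP  NZCV=1001
1: · ADDEQ
2: ✓ ADDGE  r2←0x94
3: ✓ SUBGT  r3←0x48
4: ✓ CMP  NZCV=0011
5: ✓ MOVVS  r2←0x1e
6: ✓ MOVNE  r3←0x8e
7: ✓ ADDHI  r1←0xc8

VAL = 0x1e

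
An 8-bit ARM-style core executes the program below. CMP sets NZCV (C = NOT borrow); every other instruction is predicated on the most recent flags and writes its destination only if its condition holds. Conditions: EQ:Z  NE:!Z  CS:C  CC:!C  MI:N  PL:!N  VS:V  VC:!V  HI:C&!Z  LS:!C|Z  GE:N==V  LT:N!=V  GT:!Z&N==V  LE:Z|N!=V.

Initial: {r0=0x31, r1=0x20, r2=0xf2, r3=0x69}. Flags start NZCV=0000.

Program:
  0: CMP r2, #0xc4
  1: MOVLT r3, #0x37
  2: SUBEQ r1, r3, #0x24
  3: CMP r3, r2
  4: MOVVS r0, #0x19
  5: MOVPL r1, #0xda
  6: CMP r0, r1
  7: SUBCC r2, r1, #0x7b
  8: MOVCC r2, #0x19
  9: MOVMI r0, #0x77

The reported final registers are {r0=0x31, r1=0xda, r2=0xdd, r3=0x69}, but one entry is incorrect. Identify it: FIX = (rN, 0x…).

[0] flags=0010 → (cmp)
[1] flags=0010 LT?F → skip
[2] flags=0010 EQ?F → skip
[3] flags=0000 → (cmp)
[4] flags=0000 VS?F → skip
[5] flags=0000 PL?T → r1=0xda
[6] flags=0000 → (cmp)
[7] flags=0000 CC?T → r2=0x5f
[8] flags=0000 CC?T → r2=0x19
[9] flags=0000 MI?F → skip

FIX = (r2, 0x19)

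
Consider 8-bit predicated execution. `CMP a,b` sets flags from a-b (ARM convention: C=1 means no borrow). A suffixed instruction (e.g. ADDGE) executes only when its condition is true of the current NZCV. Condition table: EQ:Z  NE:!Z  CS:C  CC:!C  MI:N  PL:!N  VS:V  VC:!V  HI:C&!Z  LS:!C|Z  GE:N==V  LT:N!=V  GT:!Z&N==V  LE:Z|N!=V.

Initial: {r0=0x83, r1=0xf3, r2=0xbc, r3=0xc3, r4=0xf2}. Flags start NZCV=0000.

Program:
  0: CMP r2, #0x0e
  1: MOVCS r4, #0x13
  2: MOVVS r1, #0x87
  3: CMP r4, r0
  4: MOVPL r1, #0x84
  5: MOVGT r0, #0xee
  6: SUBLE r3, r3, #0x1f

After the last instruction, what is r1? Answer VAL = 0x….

VAL = 0xf3

[0] flags=1010 → (cmp)
[1] flags=1010 CS?T → r4=0x13
[2] flags=1010 VS?F → skip
[3] flags=1001 → (cmp)
[4] flags=1001 PL?F → skip
[5] flags=1001 GT?T → r0=0xee
[6] flags=1001 LE?F → skip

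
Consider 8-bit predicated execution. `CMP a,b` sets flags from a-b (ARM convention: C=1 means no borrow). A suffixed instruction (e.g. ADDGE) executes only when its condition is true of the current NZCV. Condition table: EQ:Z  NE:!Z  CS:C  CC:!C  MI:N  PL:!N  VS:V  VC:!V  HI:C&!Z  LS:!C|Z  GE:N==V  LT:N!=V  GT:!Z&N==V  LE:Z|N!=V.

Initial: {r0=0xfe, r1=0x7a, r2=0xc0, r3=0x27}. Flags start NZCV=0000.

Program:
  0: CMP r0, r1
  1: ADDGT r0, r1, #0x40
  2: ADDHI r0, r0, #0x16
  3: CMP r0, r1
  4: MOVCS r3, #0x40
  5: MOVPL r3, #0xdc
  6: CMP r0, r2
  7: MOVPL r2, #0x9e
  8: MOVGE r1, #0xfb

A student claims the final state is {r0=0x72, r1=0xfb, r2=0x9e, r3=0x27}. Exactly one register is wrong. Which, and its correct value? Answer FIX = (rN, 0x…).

FIX = (r0, 0x14)

[0] flags=1010 → (cmp)
[1] flags=1010 GT?F → skip
[2] flags=1010 HI?T → r0=0x14
[3] flags=1000 → (cmp)
[4] flags=1000 CS?F → skip
[5] flags=1000 PL?F → skip
[6] flags=0000 → (cmp)
[7] flags=0000 PL?T → r2=0x9e
[8] flags=0000 GE?T → r1=0xfb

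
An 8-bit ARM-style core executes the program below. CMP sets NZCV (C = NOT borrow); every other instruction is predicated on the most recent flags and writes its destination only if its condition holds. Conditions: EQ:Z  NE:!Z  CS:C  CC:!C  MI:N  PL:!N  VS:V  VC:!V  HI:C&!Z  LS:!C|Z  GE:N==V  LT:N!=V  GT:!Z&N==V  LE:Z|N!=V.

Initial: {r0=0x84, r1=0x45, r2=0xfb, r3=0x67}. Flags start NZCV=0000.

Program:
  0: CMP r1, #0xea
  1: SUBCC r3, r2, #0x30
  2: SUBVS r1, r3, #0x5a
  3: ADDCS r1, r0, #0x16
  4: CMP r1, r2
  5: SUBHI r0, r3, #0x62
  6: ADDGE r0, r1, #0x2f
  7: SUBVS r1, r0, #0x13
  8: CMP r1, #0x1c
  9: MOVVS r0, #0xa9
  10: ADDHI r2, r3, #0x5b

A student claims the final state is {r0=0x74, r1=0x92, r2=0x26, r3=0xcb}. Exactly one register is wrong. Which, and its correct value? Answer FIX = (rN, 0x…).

[0] flags=0000 → (cmp)
[1] flags=0000 CC?T → r3=0xcb
[2] flags=0000 VS?F → skip
[3] flags=0000 CS?F → skip
[4] flags=0000 → (cmp)
[5] flags=0000 HI?F → skip
[6] flags=0000 GE?T → r0=0x74
[7] flags=0000 VS?F → skip
[8] flags=0010 → (cmp)
[9] flags=0010 VS?F → skip
[10] flags=0010 HI?T → r2=0x26

FIX = (r1, 0x45)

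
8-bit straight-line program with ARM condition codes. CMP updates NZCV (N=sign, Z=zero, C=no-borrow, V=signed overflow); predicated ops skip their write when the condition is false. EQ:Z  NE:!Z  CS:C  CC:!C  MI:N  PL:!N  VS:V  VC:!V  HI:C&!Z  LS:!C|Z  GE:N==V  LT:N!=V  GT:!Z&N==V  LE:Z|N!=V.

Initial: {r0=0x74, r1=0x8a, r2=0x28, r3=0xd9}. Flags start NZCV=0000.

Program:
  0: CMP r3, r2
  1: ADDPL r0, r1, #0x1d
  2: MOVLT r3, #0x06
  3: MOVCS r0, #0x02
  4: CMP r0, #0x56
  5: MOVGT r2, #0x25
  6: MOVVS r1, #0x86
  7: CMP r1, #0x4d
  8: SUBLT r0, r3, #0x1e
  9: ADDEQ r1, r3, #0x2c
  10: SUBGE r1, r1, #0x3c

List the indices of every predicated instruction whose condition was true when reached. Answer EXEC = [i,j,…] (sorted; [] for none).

0: ✓ CMP  NZCV=1010
1: · ADDPL
2: ✓ MOVLT  r3←0x06
3: ✓ MOVCS  r0←0x02
4: ✓ CMP  NZCV=1000
5: · MOVGT
6: · MOVVS
7: ✓ CMP  NZCV=0011
8: ✓ SUBLT  r0←0xe8
9: · ADDEQ
10: · SUBGE

EXEC = [2,3,8]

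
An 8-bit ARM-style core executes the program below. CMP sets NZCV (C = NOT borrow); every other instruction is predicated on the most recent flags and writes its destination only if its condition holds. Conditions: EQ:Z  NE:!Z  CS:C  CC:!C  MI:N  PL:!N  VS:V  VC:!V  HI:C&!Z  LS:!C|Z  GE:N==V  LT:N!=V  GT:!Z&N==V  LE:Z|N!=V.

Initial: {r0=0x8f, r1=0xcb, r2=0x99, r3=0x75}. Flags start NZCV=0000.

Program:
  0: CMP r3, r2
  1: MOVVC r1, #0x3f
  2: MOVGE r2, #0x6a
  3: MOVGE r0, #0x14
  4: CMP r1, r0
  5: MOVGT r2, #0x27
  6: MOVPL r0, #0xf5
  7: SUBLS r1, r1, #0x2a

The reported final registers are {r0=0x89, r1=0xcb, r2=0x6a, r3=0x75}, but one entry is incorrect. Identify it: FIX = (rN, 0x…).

[0] flags=1001 → (cmp)
[1] flags=1001 VC?F → skip
[2] flags=1001 GE?T → r2=0x6a
[3] flags=1001 GE?T → r0=0x14
[4] flags=1010 → (cmp)
[5] flags=1010 GT?F → skip
[6] flags=1010 PL?F → skip
[7] flags=1010 LS?F → skip

FIX = (r0, 0x14)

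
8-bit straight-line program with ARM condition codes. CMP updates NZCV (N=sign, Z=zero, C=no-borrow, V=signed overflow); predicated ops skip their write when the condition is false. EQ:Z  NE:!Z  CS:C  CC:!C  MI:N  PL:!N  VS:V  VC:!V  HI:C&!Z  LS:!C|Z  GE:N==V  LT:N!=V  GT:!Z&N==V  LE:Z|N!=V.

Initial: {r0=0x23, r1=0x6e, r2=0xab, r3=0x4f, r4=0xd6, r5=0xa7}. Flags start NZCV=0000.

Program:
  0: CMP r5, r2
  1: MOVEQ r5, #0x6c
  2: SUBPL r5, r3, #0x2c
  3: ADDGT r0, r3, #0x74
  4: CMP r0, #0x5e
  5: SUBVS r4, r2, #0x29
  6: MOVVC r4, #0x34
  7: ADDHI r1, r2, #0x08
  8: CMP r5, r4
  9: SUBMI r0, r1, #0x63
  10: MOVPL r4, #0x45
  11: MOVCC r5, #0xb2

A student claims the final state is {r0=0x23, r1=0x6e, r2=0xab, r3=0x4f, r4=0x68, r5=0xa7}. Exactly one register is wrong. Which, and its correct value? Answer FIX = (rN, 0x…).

FIX = (r4, 0x45)

0: ✓ CMP  NZCV=1000
1: · MOVEQ
2: · SUBPL
3: · ADDGT
4: ✓ CMP  NZCV=1000
5: · SUBVS
6: ✓ MOVVC  r4←0x34
7: · ADDHI
8: ✓ CMP  NZCV=0011
9: · SUBMI
10: ✓ MOVPL  r4←0x45
11: · MOVCC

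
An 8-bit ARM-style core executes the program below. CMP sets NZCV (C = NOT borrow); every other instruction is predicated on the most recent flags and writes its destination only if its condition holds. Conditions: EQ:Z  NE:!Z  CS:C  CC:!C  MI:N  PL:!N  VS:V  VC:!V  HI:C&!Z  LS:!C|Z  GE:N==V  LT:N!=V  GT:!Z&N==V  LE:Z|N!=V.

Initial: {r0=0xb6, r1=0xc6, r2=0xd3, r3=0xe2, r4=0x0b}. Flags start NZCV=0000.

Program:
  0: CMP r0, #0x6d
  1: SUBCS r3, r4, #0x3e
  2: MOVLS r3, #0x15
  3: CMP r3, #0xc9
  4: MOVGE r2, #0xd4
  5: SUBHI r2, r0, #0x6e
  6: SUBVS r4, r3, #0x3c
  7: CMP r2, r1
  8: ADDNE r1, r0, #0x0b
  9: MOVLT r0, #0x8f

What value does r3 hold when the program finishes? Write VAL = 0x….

VAL = 0xcd

0: ✓ CMP  NZCV=0011
1: ✓ SUBCS  r3←0xcd
2: · MOVLS
3: ✓ CMP  NZCV=0010
4: ✓ MOVGE  r2←0xd4
5: ✓ SUBHI  r2←0x48
6: · SUBVS
7: ✓ CMP  NZCV=1001
8: ✓ ADDNE  r1←0xc1
9: · MOVLT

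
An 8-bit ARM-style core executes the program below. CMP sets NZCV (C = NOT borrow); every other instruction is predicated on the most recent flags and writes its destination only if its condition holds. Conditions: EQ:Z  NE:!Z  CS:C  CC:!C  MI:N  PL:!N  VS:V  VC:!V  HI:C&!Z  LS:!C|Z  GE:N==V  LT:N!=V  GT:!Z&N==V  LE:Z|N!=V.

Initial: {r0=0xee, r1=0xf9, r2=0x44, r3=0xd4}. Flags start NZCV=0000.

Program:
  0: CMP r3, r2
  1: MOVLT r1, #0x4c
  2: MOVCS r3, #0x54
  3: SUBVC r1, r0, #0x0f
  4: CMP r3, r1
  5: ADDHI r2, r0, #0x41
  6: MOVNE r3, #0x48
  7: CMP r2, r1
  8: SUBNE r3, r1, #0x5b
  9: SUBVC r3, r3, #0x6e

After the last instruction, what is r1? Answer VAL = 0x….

VAL = 0xdf

0: ✓ CMP  NZCV=1010
1: ✓ MOVLT  r1←0x4c
2: ✓ MOVCS  r3←0x54
3: ✓ SUBVC  r1←0xdf
4: ✓ CMP  NZCV=0000
5: · ADDHI
6: ✓ MOVNE  r3←0x48
7: ✓ CMP  NZCV=0000
8: ✓ SUBNE  r3←0x84
9: ✓ SUBVC  r3←0x16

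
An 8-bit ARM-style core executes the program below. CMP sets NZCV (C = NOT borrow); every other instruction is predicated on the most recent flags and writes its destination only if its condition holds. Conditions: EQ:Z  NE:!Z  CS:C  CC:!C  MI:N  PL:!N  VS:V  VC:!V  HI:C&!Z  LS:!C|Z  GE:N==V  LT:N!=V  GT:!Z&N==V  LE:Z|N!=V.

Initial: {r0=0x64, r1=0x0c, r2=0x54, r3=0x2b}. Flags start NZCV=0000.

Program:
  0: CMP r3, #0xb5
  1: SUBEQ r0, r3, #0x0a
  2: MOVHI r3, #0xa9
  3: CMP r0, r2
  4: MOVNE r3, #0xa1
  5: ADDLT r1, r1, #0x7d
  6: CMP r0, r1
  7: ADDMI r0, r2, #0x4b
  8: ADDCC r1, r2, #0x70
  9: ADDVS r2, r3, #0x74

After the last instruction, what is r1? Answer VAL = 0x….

[0] flags=0000 → (cmp)
[1] flags=0000 EQ?F → skip
[2] flags=0000 HI?F → skip
[3] flags=0010 → (cmp)
[4] flags=0010 NE?T → r3=0xa1
[5] flags=0010 LT?F → skip
[6] flags=0010 → (cmp)
[7] flags=0010 MI?F → skip
[8] flags=0010 CC?F → skip
[9] flags=0010 VS?F → skip

VAL = 0x0c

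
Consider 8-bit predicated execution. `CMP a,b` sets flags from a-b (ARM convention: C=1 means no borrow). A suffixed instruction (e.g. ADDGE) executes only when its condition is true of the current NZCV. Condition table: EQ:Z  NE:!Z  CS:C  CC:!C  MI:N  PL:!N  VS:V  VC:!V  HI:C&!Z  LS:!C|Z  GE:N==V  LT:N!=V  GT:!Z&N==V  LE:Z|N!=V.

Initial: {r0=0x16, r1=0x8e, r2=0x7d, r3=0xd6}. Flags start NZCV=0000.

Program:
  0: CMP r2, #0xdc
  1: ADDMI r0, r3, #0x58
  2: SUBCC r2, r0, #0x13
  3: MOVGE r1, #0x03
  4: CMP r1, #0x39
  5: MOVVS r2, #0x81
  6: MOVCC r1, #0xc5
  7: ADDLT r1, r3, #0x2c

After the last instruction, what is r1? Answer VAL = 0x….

VAL = 0x02

[0] flags=1001 → (cmp)
[1] flags=1001 MI?T → r0=0x2e
[2] flags=1001 CC?T → r2=0x1b
[3] flags=1001 GE?T → r1=0x03
[4] flags=1000 → (cmp)
[5] flags=1000 VS?F → skip
[6] flags=1000 CC?T → r1=0xc5
[7] flags=1000 LT?T → r1=0x02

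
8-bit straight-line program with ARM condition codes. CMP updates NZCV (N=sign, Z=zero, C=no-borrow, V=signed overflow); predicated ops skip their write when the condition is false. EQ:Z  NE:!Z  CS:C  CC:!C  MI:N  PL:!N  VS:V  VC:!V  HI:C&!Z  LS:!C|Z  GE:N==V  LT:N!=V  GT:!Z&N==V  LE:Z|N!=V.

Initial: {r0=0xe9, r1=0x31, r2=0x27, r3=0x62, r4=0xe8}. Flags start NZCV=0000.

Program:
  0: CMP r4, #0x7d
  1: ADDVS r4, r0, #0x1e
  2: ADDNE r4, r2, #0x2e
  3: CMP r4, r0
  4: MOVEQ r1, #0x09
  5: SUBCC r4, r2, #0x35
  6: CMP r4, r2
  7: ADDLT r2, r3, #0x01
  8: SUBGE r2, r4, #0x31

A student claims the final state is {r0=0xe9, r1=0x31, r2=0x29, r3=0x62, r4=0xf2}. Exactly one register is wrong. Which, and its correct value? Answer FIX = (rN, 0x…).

0: ✓ CMP  NZCV=0011
1: ✓ ADDVS  r4←0x07
2: ✓ ADDNE  r4←0x55
3: ✓ CMP  NZCV=0000
4: · MOVEQ
5: ✓ SUBCC  r4←0xf2
6: ✓ CMP  NZCV=1010
7: ✓ ADDLT  r2←0x63
8: · SUBGE

FIX = (r2, 0x63)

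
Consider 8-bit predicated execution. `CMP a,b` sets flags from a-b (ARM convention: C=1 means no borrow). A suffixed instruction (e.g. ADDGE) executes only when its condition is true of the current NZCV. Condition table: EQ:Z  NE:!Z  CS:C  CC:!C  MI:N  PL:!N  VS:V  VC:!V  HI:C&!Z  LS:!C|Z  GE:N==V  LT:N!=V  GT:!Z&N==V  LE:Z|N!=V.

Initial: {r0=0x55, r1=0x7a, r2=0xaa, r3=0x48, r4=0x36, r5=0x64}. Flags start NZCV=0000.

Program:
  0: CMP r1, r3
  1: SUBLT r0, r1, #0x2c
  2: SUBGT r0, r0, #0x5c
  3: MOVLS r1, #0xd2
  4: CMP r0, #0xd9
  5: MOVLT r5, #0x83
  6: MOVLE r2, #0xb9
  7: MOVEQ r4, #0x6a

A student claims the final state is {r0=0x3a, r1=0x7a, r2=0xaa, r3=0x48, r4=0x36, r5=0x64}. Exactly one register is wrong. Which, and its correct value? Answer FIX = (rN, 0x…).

[0] flags=0010 → (cmp)
[1] flags=0010 LT?F → skip
[2] flags=0010 GT?T → r0=0xf9
[3] flags=0010 LS?F → skip
[4] flags=0010 → (cmp)
[5] flags=0010 LT?F → skip
[6] flags=0010 LE?F → skip
[7] flags=0010 EQ?F → skip

FIX = (r0, 0xf9)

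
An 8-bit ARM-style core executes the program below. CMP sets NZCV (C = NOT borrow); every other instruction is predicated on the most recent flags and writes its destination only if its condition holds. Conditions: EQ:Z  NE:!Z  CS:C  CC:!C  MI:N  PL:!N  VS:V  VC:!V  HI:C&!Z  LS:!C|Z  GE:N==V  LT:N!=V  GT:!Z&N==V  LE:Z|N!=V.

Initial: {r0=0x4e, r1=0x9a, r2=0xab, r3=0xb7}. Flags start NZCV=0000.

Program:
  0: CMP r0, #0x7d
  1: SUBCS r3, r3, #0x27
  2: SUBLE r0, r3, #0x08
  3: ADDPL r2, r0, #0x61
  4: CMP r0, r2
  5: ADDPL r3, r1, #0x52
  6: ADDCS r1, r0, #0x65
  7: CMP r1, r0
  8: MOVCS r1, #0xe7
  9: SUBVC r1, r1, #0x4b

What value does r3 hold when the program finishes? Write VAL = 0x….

VAL = 0xec

0: ✓ CMP  NZCV=1000
1: · SUBCS
2: ✓ SUBLE  r0←0xaf
3: · ADDPL
4: ✓ CMP  NZCV=0010
5: ✓ ADDPL  r3←0xec
6: ✓ ADDCS  r1←0x14
7: ✓ CMP  NZCV=0000
8: · MOVCS
9: ✓ SUBVC  r1←0xc9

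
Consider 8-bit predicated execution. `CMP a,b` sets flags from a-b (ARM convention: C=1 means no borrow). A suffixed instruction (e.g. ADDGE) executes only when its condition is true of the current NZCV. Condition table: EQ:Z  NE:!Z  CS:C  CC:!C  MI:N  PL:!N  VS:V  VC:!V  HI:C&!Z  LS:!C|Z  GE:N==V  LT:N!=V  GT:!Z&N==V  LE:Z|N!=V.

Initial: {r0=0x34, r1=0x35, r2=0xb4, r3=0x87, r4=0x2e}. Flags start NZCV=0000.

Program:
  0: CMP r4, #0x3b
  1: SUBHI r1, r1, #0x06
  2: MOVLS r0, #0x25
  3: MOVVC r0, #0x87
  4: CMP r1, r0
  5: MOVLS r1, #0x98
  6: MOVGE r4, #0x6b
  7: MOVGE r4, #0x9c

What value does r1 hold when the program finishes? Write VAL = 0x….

0: ✓ CMP  NZCV=1000
1: · SUBHI
2: ✓ MOVLS  r0←0x25
3: ✓ MOVVC  r0←0x87
4: ✓ CMP  NZCV=1001
5: ✓ MOVLS  r1←0x98
6: ✓ MOVGE  r4←0x6b
7: ✓ MOVGE  r4←0x9c

VAL = 0x98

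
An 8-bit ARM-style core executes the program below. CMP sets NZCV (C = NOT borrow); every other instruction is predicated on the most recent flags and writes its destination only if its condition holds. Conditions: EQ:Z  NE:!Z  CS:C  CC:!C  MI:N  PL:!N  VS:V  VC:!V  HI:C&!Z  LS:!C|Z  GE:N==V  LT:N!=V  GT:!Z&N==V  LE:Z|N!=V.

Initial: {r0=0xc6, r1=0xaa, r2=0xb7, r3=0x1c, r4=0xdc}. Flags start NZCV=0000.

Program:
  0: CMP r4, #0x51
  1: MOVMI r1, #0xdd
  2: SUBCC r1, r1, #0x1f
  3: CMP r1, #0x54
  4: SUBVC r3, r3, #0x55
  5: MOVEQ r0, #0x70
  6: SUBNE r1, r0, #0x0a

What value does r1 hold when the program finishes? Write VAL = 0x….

VAL = 0xbc

0: ✓ CMP  NZCV=1010
1: ✓ MOVMI  r1←0xdd
2: · SUBCC
3: ✓ CMP  NZCV=1010
4: ✓ SUBVC  r3←0xc7
5: · MOVEQ
6: ✓ SUBNE  r1←0xbc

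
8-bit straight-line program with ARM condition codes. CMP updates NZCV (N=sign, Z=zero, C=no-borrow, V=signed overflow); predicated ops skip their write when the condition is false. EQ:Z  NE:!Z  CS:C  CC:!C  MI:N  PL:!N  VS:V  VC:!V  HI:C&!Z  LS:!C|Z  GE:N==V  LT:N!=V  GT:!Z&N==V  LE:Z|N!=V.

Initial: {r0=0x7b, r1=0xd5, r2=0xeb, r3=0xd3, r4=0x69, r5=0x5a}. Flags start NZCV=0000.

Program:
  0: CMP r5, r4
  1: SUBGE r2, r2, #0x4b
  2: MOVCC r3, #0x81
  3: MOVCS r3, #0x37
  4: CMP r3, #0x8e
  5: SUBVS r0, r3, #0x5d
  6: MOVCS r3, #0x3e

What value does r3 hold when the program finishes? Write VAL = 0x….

VAL = 0x81

0: ✓ CMP  NZCV=1000
1: · SUBGE
2: ✓ MOVCC  r3←0x81
3: · MOVCS
4: ✓ CMP  NZCV=1000
5: · SUBVS
6: · MOVCS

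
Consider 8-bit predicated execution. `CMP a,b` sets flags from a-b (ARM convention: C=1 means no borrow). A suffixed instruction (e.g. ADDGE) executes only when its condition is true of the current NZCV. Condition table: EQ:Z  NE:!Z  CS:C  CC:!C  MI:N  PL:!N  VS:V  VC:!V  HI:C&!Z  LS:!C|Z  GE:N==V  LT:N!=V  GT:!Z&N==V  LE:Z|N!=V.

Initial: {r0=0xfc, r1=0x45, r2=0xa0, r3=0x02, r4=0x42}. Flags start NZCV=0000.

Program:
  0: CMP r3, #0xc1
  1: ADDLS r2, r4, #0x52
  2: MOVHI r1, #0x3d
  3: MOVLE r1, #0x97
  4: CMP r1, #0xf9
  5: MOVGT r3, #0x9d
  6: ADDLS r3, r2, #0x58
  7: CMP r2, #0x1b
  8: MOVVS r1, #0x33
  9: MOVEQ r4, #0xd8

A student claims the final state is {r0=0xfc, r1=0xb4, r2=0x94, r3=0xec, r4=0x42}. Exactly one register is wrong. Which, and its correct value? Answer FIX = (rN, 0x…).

FIX = (r1, 0x33)

[0] flags=0000 → (cmp)
[1] flags=0000 LS?T → r2=0x94
[2] flags=0000 HI?F → skip
[3] flags=0000 LE?F → skip
[4] flags=0000 → (cmp)
[5] flags=0000 GT?T → r3=0x9d
[6] flags=0000 LS?T → r3=0xec
[7] flags=0011 → (cmp)
[8] flags=0011 VS?T → r1=0x33
[9] flags=0011 EQ?F → skip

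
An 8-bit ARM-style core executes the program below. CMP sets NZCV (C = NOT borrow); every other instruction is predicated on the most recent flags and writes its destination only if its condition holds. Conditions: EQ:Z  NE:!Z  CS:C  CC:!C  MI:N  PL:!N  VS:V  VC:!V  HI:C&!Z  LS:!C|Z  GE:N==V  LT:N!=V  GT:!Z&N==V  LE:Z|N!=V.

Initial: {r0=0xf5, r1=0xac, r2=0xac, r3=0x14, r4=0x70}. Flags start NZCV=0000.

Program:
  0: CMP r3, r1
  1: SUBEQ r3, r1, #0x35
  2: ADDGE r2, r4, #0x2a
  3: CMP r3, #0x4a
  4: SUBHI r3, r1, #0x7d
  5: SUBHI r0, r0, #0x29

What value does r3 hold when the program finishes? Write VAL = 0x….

[0] flags=0000 → (cmp)
[1] flags=0000 EQ?F → skip
[2] flags=0000 GE?T → r2=0x9a
[3] flags=1000 → (cmp)
[4] flags=1000 HI?F → skip
[5] flags=1000 HI?F → skip

VAL = 0x14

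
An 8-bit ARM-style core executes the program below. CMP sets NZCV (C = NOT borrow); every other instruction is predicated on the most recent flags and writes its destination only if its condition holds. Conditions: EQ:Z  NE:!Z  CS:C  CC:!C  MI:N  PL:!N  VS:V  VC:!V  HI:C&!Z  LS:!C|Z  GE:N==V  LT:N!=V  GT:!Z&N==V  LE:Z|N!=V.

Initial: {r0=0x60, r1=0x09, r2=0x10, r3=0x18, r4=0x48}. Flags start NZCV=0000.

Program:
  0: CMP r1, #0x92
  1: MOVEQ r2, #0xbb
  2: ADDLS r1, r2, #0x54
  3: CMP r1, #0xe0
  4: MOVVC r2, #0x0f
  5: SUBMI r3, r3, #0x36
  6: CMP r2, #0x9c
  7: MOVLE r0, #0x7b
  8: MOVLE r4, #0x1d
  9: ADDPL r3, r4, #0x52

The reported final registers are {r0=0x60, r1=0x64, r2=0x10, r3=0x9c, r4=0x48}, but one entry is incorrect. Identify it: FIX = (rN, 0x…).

FIX = (r3, 0x9a)

0: ✓ CMP  NZCV=0000
1: · MOVEQ
2: ✓ ADDLS  r1←0x64
3: ✓ CMP  NZCV=1001
4: · MOVVC
5: ✓ SUBMI  r3←0xe2
6: ✓ CMP  NZCV=0000
7: · MOVLE
8: · MOVLE
9: ✓ ADDPL  r3←0x9a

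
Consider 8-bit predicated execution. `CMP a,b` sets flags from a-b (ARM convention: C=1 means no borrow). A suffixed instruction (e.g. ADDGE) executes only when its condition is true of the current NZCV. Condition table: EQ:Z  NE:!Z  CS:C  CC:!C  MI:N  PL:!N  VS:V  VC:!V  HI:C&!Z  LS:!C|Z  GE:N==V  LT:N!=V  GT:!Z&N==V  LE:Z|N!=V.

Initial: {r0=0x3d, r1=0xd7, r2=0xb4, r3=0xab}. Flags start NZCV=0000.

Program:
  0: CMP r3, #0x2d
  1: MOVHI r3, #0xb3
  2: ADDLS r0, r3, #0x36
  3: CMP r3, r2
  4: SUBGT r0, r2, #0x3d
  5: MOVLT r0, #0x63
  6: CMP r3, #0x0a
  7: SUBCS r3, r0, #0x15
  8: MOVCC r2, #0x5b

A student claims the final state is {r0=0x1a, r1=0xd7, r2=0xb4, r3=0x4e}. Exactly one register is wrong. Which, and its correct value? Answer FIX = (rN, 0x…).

FIX = (r0, 0x63)

0: ✓ CMP  NZCV=0011
1: ✓ MOVHI  r3←0xb3
2: · ADDLS
3: ✓ CMP  NZCV=1000
4: · SUBGT
5: ✓ MOVLT  r0←0x63
6: ✓ CMP  NZCV=1010
7: ✓ SUBCS  r3←0x4e
8: · MOVCC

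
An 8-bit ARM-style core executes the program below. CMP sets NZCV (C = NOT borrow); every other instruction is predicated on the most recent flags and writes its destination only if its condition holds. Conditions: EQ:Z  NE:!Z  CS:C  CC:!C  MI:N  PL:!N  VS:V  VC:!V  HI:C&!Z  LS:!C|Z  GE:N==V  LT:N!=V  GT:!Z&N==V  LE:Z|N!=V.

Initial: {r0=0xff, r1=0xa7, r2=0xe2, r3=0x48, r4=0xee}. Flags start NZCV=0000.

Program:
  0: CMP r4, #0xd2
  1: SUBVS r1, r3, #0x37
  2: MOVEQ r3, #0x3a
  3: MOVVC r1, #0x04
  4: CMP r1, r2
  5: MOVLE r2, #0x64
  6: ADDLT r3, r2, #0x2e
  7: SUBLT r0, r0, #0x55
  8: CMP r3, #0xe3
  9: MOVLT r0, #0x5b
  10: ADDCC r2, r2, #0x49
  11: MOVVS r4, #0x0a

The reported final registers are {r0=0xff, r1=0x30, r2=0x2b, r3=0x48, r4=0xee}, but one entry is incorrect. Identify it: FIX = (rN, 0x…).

0: ✓ CMP  NZCV=0010
1: · SUBVS
2: · MOVEQ
3: ✓ MOVVC  r1←0x04
4: ✓ CMP  NZCV=0000
5: · MOVLE
6: · ADDLT
7: · SUBLT
8: ✓ CMP  NZCV=0000
9: · MOVLT
10: ✓ ADDCC  r2←0x2b
11: · MOVVS

FIX = (r1, 0x04)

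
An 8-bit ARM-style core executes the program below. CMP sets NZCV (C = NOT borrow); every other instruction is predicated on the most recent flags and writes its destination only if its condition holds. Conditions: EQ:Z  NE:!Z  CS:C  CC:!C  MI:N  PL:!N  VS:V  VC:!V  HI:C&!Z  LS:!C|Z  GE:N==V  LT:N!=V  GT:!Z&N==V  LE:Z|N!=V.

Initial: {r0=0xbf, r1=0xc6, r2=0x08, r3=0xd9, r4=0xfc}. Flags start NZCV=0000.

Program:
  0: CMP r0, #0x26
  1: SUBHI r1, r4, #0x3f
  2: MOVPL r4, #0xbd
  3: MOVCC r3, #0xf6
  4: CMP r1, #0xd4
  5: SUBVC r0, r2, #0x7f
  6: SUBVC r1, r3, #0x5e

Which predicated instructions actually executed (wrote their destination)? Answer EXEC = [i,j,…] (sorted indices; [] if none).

0: ✓ CMP  NZCV=1010
1: ✓ SUBHI  r1←0xbd
2: · MOVPL
3: · MOVCC
4: ✓ CMP  NZCV=1000
5: ✓ SUBVC  r0←0x89
6: ✓ SUBVC  r1←0x7b

EXEC = [1,5,6]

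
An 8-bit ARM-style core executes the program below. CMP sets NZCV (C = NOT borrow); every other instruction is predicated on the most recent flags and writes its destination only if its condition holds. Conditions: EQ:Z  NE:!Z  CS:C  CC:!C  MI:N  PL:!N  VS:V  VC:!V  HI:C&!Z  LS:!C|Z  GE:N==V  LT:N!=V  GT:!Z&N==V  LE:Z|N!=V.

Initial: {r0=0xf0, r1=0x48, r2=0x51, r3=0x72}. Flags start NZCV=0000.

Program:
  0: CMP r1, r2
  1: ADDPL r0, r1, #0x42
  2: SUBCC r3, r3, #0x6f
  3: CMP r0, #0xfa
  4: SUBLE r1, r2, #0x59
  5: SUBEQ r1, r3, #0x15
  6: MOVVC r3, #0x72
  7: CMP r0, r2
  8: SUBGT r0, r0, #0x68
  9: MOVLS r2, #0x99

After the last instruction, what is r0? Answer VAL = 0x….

0: ✓ CMP  NZCV=1000
1: · ADDPL
2: ✓ SUBCC  r3←0x03
3: ✓ CMP  NZCV=1000
4: ✓ SUBLE  r1←0xf8
5: · SUBEQ
6: ✓ MOVVC  r3←0x72
7: ✓ CMP  NZCV=1010
8: · SUBGT
9: · MOVLS

VAL = 0xf0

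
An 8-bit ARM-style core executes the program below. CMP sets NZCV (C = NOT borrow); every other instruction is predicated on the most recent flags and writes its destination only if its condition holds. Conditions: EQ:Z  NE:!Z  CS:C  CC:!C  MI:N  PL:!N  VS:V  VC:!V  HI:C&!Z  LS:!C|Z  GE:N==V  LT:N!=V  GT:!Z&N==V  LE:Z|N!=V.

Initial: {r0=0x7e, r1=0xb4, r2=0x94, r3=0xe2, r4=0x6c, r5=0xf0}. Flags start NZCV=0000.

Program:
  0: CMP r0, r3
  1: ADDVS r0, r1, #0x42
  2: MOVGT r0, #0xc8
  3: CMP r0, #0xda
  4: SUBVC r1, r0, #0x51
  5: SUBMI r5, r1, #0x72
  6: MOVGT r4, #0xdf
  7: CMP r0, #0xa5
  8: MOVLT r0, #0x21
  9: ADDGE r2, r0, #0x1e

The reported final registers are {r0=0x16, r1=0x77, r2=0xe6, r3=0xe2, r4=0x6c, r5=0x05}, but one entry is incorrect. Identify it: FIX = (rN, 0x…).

FIX = (r0, 0xc8)

0: ✓ CMP  NZCV=1001
1: ✓ ADDVS  r0←0xf6
2: ✓ MOVGT  r0←0xc8
3: ✓ CMP  NZCV=1000
4: ✓ SUBVC  r1←0x77
5: ✓ SUBMI  r5←0x05
6: · MOVGT
7: ✓ CMP  NZCV=0010
8: · MOVLT
9: ✓ ADDGE  r2←0xe6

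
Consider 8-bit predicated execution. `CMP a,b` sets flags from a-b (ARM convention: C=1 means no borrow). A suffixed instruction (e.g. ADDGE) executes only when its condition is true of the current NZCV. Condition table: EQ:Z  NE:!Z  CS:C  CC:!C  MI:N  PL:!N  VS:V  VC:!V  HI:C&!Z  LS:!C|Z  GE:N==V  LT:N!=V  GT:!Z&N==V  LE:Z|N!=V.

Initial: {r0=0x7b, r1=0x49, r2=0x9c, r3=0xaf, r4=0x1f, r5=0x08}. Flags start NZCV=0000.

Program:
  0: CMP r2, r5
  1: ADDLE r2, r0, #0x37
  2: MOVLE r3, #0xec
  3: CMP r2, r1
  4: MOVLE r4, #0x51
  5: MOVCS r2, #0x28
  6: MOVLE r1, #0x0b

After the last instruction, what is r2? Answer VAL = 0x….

VAL = 0x28

[0] flags=1010 → (cmp)
[1] flags=1010 LE?T → r2=0xb2
[2] flags=1010 LE?T → r3=0xec
[3] flags=0011 → (cmp)
[4] flags=0011 LE?T → r4=0x51
[5] flags=0011 CS?T → r2=0x28
[6] flags=0011 LE?T → r1=0x0b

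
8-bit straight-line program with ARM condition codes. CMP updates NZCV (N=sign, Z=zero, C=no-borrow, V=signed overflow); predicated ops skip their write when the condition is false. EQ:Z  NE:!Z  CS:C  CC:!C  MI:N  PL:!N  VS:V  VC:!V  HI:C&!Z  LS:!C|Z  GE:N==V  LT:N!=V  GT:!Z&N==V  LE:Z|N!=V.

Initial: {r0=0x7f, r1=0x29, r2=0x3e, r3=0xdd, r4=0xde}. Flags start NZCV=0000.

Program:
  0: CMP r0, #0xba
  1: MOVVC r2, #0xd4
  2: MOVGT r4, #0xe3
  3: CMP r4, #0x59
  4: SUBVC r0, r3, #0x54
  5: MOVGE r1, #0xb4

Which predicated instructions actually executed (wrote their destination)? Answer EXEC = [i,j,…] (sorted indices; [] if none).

0: ✓ CMP  NZCV=1001
1: · MOVVC
2: ✓ MOVGT  r4←0xe3
3: ✓ CMP  NZCV=1010
4: ✓ SUBVC  r0←0x89
5: · MOVGE

EXEC = [2,4]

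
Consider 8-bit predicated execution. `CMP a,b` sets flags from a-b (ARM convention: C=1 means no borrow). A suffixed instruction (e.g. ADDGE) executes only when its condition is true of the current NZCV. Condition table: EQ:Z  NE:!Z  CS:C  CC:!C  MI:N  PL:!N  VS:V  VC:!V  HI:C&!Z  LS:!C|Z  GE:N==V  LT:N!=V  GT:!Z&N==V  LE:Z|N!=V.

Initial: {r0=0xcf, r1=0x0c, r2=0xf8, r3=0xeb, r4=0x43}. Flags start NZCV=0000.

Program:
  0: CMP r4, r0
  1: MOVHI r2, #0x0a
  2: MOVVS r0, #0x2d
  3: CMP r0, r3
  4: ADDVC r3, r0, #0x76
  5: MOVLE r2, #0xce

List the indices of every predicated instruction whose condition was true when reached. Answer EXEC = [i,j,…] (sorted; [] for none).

EXEC = [4,5]

[0] flags=0000 → (cmp)
[1] flags=0000 HI?F → skip
[2] flags=0000 VS?F → skip
[3] flags=1000 → (cmp)
[4] flags=1000 VC?T → r3=0x45
[5] flags=1000 LE?T → r2=0xce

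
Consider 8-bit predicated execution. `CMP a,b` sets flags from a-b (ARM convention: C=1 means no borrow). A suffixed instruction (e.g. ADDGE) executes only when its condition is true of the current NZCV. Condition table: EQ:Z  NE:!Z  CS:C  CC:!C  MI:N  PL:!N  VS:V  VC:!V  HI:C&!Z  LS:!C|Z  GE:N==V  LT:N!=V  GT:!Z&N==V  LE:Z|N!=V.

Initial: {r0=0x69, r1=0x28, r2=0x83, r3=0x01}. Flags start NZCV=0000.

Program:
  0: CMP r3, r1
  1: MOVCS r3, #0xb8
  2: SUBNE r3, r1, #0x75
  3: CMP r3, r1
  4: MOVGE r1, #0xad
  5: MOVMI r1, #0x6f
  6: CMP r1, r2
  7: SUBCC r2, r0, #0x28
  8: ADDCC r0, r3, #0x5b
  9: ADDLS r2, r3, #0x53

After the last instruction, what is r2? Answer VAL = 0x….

[0] flags=1000 → (cmp)
[1] flags=1000 CS?F → skip
[2] flags=1000 NE?T → r3=0xb3
[3] flags=1010 → (cmp)
[4] flags=1010 GE?F → skip
[5] flags=1010 MI?T → r1=0x6f
[6] flags=1001 → (cmp)
[7] flags=1001 CC?T → r2=0x41
[8] flags=1001 CC?T → r0=0x0e
[9] flags=1001 LS?T → r2=0x06

VAL = 0x06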